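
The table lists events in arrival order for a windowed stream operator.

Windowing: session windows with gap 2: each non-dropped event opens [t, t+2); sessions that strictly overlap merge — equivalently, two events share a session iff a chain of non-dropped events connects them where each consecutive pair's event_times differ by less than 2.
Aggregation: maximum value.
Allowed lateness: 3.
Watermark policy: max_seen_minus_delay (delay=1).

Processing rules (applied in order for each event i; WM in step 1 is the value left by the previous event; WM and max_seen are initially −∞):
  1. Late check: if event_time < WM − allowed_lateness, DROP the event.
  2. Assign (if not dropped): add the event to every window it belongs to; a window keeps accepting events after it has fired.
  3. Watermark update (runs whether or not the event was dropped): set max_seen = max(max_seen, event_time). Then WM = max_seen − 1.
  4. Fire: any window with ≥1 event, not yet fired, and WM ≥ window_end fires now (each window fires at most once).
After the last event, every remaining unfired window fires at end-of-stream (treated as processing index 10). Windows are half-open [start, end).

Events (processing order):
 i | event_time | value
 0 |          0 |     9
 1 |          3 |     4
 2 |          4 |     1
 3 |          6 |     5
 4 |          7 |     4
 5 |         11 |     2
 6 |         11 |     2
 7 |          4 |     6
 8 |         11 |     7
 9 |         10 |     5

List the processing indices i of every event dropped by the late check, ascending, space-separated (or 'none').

7

i=0 t=0 v=9: → [0,2); WM=-1
i=1 t=3 v=4: → [3,5); WM=2
i=2 t=4 v=1: → [3,6); WM=3
i=3 t=6 v=5: → [6,8); WM=5
i=4 t=7 v=4: → [6,9); WM=6
i=5 t=11 v=2: → [11,13); WM=10
i=6 t=11 v=2: → [11,13); WM=10
i=7 t=4 v=6: DROP (t<10-3); WM=10
i=8 t=11 v=7: → [11,13); WM=10
i=9 t=10 v=5: → [10,13); WM=10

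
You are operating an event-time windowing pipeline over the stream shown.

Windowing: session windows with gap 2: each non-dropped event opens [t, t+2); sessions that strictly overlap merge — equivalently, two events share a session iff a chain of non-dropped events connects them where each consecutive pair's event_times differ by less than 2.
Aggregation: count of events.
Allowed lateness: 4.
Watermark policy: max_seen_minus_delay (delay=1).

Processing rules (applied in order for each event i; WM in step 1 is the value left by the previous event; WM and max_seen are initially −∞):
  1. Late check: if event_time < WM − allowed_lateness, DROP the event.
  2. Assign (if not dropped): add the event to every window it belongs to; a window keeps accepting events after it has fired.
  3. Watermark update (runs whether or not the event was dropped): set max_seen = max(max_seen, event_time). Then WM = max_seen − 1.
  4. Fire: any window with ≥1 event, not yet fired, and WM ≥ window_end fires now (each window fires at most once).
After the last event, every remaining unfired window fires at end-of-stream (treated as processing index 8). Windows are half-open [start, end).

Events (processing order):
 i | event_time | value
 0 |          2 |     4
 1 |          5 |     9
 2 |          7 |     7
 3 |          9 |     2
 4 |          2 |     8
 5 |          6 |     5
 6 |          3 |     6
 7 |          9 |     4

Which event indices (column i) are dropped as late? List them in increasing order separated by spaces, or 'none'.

4 6

i=0 t=2 v=4: → [2,4); WM=1
i=1 t=5 v=9: → [5,7); WM=4
i=2 t=7 v=7: → [7,9); WM=6
i=3 t=9 v=2: → [9,11); WM=8
i=4 t=2 v=8: DROP (t<8-4); WM=8
i=5 t=6 v=5: → [5,9); WM=8
i=6 t=3 v=6: DROP (t<8-4); WM=8
i=7 t=9 v=4: → [9,11); WM=8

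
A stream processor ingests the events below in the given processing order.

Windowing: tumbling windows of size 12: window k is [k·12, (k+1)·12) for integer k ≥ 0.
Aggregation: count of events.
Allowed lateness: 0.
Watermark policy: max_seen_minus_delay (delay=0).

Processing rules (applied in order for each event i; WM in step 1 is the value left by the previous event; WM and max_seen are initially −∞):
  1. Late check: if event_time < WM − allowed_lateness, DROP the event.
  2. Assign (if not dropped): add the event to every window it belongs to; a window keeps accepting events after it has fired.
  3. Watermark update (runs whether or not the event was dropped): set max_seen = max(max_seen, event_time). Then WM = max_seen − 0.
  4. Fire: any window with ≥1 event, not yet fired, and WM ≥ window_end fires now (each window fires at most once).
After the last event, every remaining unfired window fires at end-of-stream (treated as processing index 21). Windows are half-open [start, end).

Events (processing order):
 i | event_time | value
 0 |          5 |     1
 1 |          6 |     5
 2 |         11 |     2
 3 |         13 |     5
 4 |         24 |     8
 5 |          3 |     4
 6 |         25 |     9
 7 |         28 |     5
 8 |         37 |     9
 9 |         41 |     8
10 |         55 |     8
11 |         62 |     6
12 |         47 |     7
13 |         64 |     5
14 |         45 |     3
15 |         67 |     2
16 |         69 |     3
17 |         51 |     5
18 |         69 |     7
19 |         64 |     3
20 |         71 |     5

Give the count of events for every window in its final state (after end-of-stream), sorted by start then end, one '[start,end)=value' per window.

[0,12)=3 [12,24)=1 [24,36)=3 [36,48)=2 [48,60)=1 [60,72)=6

i=0 t=5 v=1: → [0,12); WM=5
i=1 t=6 v=5: → [0,12); WM=6
i=2 t=11 v=2: → [0,12); WM=11
i=3 t=13 v=5: → [12,24); WM=13; [0,12) fires=3
i=4 t=24 v=8: → [24,36); WM=24; [12,24) fires=1
i=5 t=3 v=4: DROP (t<24-0); WM=24
i=6 t=25 v=9: → [24,36); WM=25
i=7 t=28 v=5: → [24,36); WM=28
i=8 t=37 v=9: → [36,48); WM=37; [24,36) fires=3
i=9 t=41 v=8: → [36,48); WM=41
i=10 t=55 v=8: → [48,60); WM=55; [36,48) fires=2
i=11 t=62 v=6: → [60,72); WM=62; [48,60) fires=1
i=12 t=47 v=7: DROP (t<62-0); WM=62
i=13 t=64 v=5: → [60,72); WM=64
i=14 t=45 v=3: DROP (t<64-0); WM=64
i=15 t=67 v=2: → [60,72); WM=67
i=16 t=69 v=3: → [60,72); WM=69
i=17 t=51 v=5: DROP (t<69-0); WM=69
i=18 t=69 v=7: → [60,72); WM=69
i=19 t=64 v=3: DROP (t<69-0); WM=69
i=20 t=71 v=5: → [60,72); WM=71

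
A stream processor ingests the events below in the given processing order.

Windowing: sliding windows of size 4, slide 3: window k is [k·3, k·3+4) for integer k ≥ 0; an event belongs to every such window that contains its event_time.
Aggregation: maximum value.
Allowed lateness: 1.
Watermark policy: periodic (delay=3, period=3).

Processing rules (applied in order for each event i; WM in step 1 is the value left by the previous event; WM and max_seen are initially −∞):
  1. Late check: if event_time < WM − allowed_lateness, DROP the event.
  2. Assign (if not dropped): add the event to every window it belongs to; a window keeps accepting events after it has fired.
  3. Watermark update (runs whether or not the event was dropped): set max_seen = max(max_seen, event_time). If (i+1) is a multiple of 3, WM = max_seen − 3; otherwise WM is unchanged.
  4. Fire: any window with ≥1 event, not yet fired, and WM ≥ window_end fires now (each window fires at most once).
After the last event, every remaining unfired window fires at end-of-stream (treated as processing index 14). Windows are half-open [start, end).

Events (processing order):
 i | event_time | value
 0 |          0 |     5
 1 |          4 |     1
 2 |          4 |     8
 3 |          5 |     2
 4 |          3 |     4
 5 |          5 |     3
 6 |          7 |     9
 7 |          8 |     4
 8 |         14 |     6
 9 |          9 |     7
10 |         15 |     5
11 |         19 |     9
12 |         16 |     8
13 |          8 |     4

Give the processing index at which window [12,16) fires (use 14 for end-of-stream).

11

i=0 t=0 v=5: → [0,4); WM=−∞
i=1 t=4 v=1: → [3,7); WM=−∞
i=2 t=4 v=8: → [3,7); WM=1
i=3 t=5 v=2: → [3,7); WM=1
i=4 t=3 v=4: → [3,7),[0,4); WM=1
i=5 t=5 v=3: → [3,7); WM=2
i=6 t=7 v=9: → [6,10); WM=2
i=7 t=8 v=4: → [6,10); WM=2
i=8 t=14 v=6: → [12,16); WM=11; [0,4) fires=5 [3,7) fires=8 [6,10) fires=9
i=9 t=9 v=7: DROP (t<11-1); WM=11
i=10 t=15 v=5: → [15,19),[12,16); WM=11
i=11 t=19 v=9: → [18,22); WM=16; [12,16) fires=6
i=12 t=16 v=8: → [15,19); WM=16
i=13 t=8 v=4: DROP (t<16-1); WM=16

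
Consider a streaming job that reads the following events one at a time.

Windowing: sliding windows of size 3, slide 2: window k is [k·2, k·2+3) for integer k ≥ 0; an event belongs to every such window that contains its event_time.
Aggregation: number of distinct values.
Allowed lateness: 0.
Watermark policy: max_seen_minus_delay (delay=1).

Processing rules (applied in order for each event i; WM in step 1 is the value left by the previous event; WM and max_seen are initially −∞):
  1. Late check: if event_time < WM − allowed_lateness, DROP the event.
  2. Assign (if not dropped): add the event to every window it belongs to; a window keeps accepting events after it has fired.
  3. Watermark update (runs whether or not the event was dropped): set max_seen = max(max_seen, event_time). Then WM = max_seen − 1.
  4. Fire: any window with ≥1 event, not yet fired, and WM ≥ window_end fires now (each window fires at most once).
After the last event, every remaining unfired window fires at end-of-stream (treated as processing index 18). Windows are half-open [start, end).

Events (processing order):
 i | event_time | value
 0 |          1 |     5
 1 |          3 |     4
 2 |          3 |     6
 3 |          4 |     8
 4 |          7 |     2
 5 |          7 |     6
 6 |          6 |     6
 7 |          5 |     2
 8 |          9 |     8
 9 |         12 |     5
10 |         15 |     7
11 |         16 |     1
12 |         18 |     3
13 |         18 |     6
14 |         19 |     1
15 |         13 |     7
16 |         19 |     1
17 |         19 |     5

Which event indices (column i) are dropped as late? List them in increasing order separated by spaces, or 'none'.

7 15

i=0 t=1 v=5: → [0,3); WM=0
i=1 t=3 v=4: → [2,5); WM=2
i=2 t=3 v=6: → [2,5); WM=2
i=3 t=4 v=8: → [4,7),[2,5); WM=3; [0,3) fires=1
i=4 t=7 v=2: → [6,9); WM=6; [2,5) fires=3
i=5 t=7 v=6: → [6,9); WM=6
i=6 t=6 v=6: → [6,9),[4,7); WM=6
i=7 t=5 v=2: DROP (t<6-0); WM=6
i=8 t=9 v=8: → [8,11); WM=8; [4,7) fires=2
i=9 t=12 v=5: → [12,15),[10,13); WM=11; [6,9) fires=2 [8,11) fires=1
i=10 t=15 v=7: → [14,17); WM=14; [10,13) fires=1
i=11 t=16 v=1: → [16,19),[14,17); WM=15; [12,15) fires=1
i=12 t=18 v=3: → [18,21),[16,19); WM=17; [14,17) fires=2
i=13 t=18 v=6: → [18,21),[16,19); WM=17
i=14 t=19 v=1: → [18,21); WM=18
i=15 t=13 v=7: DROP (t<18-0); WM=18
i=16 t=19 v=1: → [18,21); WM=18
i=17 t=19 v=5: → [18,21); WM=18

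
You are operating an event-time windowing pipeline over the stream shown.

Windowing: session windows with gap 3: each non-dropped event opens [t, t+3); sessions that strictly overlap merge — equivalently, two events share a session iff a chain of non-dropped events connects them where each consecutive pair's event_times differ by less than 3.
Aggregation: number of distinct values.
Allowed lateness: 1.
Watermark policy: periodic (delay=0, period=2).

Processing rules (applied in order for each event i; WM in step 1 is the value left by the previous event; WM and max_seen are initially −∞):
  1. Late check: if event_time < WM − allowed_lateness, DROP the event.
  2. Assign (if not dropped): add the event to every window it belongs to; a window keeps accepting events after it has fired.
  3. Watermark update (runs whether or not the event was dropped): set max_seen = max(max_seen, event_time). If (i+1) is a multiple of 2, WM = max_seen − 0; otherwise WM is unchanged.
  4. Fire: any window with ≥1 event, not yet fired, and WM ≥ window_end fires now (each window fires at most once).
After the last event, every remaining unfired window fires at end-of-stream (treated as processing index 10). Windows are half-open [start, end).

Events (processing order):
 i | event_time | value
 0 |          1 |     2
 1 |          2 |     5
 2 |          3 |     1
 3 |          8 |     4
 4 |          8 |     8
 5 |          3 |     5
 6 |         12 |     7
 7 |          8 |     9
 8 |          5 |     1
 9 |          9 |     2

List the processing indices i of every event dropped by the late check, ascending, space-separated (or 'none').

i=0 t=1 v=2: → [1,4); WM=−∞
i=1 t=2 v=5: → [1,5); WM=2
i=2 t=3 v=1: → [1,6); WM=2
i=3 t=8 v=4: → [8,11); WM=8
i=4 t=8 v=8: → [8,11); WM=8
i=5 t=3 v=5: DROP (t<8-1); WM=8
i=6 t=12 v=7: → [12,15); WM=8
i=7 t=8 v=9: → [8,11); WM=12
i=8 t=5 v=1: DROP (t<12-1); WM=12
i=9 t=9 v=2: DROP (t<12-1); WM=12

5 8 9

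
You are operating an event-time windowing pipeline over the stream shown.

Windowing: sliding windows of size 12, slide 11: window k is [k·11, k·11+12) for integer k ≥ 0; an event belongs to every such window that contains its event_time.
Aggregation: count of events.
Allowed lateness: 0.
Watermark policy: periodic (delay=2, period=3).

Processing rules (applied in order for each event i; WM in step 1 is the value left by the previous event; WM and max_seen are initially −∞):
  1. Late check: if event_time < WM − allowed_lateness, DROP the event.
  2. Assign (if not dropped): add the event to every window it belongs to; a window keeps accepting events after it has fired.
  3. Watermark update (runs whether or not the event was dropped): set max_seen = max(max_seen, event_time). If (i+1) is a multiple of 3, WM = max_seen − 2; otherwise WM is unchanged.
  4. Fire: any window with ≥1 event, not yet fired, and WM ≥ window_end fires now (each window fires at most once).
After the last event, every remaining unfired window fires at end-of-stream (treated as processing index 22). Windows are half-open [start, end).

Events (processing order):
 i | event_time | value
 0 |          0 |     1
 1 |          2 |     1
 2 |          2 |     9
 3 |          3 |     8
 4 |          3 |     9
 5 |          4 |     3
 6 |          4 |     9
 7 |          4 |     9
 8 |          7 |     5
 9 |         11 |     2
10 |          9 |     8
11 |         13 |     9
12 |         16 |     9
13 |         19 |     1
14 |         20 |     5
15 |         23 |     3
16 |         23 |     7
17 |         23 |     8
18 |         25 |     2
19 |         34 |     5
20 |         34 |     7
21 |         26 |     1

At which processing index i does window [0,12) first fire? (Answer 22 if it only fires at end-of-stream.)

14

i=0 t=0 v=1: → [0,12); WM=−∞
i=1 t=2 v=1: → [0,12); WM=−∞
i=2 t=2 v=9: → [0,12); WM=0
i=3 t=3 v=8: → [0,12); WM=0
i=4 t=3 v=9: → [0,12); WM=0
i=5 t=4 v=3: → [0,12); WM=2
i=6 t=4 v=9: → [0,12); WM=2
i=7 t=4 v=9: → [0,12); WM=2
i=8 t=7 v=5: → [0,12); WM=5
i=9 t=11 v=2: → [11,23),[0,12); WM=5
i=10 t=9 v=8: → [0,12); WM=5
i=11 t=13 v=9: → [11,23); WM=11
i=12 t=16 v=9: → [11,23); WM=11
i=13 t=19 v=1: → [11,23); WM=11
i=14 t=20 v=5: → [11,23); WM=18; [0,12) fires=11
i=15 t=23 v=3: → [22,34); WM=18
i=16 t=23 v=7: → [22,34); WM=18
i=17 t=23 v=8: → [22,34); WM=21
i=18 t=25 v=2: → [22,34); WM=21
i=19 t=34 v=5: → [33,45); WM=21
i=20 t=34 v=7: → [33,45); WM=32; [11,23) fires=5
i=21 t=26 v=1: DROP (t<32-0); WM=32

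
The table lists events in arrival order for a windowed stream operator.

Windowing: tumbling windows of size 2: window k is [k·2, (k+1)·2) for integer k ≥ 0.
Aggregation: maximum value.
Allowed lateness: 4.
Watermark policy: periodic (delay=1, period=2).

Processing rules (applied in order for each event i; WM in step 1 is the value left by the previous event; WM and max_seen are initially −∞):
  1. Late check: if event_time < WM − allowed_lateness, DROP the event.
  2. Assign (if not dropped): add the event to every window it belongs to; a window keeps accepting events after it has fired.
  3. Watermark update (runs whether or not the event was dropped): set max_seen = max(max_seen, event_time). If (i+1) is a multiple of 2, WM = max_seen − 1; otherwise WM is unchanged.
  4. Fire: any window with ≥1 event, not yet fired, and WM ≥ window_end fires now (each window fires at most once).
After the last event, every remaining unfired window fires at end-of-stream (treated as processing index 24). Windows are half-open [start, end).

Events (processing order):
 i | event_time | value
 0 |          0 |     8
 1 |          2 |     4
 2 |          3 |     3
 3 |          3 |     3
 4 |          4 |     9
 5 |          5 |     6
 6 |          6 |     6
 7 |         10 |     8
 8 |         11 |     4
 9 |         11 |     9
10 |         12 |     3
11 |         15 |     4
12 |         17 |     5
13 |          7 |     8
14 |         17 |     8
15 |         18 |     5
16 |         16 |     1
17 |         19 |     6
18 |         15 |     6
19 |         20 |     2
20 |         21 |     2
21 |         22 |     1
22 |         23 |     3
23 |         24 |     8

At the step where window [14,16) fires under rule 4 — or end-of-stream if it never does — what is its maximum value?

i=0 t=0 v=8: → [0,2); WM=−∞
i=1 t=2 v=4: → [2,4); WM=1
i=2 t=3 v=3: → [2,4); WM=1
i=3 t=3 v=3: → [2,4); WM=2; [0,2) fires=8
i=4 t=4 v=9: → [4,6); WM=2
i=5 t=5 v=6: → [4,6); WM=4; [2,4) fires=4
i=6 t=6 v=6: → [6,8); WM=4
i=7 t=10 v=8: → [10,12); WM=9; [4,6) fires=9 [6,8) fires=6
i=8 t=11 v=4: → [10,12); WM=9
i=9 t=11 v=9: → [10,12); WM=10
i=10 t=12 v=3: → [12,14); WM=10
i=11 t=15 v=4: → [14,16); WM=14; [10,12) fires=9 [12,14) fires=3
i=12 t=17 v=5: → [16,18); WM=14
i=13 t=7 v=8: DROP (t<14-4); WM=16; [14,16) fires=4
i=14 t=17 v=8: → [16,18); WM=16
i=15 t=18 v=5: → [18,20); WM=17
i=16 t=16 v=1: → [16,18); WM=17
i=17 t=19 v=6: → [18,20); WM=18; [16,18) fires=8
i=18 t=15 v=6: → [14,16); WM=18
i=19 t=20 v=2: → [20,22); WM=19
i=20 t=21 v=2: → [20,22); WM=19
i=21 t=22 v=1: → [22,24); WM=21; [18,20) fires=6
i=22 t=23 v=3: → [22,24); WM=21
i=23 t=24 v=8: → [24,26); WM=23; [20,22) fires=2

4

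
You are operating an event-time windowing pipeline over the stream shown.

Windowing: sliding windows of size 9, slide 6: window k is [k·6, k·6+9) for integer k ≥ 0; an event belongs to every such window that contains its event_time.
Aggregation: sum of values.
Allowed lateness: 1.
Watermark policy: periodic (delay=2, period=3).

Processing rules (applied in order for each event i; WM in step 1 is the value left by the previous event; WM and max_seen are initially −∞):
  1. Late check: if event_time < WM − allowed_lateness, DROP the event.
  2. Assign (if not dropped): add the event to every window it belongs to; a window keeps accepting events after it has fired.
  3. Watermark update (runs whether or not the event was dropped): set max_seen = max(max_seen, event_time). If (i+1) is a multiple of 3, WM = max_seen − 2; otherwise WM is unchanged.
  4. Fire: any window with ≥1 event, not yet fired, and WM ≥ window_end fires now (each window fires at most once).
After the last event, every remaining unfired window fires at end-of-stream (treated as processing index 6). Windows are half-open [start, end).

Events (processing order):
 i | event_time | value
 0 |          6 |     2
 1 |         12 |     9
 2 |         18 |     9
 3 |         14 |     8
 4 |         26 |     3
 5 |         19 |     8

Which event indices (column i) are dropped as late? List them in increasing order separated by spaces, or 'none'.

i=0 t=6 v=2: → [6,15),[0,9); WM=−∞
i=1 t=12 v=9: → [12,21),[6,15); WM=−∞
i=2 t=18 v=9: → [18,27),[12,21); WM=16; [0,9) fires=2 [6,15) fires=11
i=3 t=14 v=8: DROP (t<16-1); WM=16
i=4 t=26 v=3: → [24,33),[18,27); WM=16
i=5 t=19 v=8: → [18,27),[12,21); WM=24; [12,21) fires=26

3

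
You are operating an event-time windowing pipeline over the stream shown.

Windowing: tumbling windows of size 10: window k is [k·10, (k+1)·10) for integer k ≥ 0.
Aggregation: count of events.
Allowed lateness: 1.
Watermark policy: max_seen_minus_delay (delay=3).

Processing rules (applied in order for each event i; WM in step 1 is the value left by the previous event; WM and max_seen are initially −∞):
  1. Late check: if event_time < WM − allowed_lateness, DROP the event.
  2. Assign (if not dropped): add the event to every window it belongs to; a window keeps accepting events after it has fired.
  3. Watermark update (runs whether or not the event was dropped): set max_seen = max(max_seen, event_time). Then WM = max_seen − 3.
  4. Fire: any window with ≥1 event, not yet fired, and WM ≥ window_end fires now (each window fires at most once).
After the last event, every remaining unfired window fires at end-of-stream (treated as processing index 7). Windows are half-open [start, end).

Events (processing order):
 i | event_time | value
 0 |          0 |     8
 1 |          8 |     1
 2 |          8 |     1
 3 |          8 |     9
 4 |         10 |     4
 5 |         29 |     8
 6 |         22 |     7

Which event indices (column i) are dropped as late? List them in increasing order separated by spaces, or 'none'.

i=0 t=0 v=8: → [0,10); WM=-3
i=1 t=8 v=1: → [0,10); WM=5
i=2 t=8 v=1: → [0,10); WM=5
i=3 t=8 v=9: → [0,10); WM=5
i=4 t=10 v=4: → [10,20); WM=7
i=5 t=29 v=8: → [20,30); WM=26; [0,10) fires=4 [10,20) fires=1
i=6 t=22 v=7: DROP (t<26-1); WM=26

6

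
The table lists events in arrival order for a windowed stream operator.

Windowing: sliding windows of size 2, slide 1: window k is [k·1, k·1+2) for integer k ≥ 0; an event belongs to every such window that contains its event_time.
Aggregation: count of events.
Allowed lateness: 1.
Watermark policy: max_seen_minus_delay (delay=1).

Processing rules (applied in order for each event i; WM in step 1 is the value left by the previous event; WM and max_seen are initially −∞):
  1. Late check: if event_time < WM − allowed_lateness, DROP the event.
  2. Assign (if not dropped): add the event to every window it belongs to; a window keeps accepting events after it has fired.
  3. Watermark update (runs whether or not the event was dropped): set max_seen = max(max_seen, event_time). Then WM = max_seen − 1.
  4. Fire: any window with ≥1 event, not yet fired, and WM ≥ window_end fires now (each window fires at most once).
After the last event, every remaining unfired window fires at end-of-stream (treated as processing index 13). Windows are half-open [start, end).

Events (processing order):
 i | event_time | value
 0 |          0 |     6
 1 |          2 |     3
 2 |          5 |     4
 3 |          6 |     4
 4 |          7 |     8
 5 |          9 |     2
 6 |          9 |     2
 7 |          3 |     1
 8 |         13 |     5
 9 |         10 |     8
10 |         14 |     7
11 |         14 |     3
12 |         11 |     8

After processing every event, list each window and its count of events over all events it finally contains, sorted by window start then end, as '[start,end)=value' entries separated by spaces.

[0,2)=1 [1,3)=1 [2,4)=1 [4,6)=1 [5,7)=2 [6,8)=2 [7,9)=1 [8,10)=2 [9,11)=2 [12,14)=1 [13,15)=3 [14,16)=2

i=0 t=0 v=6: → [0,2); WM=-1
i=1 t=2 v=3: → [2,4),[1,3); WM=1
i=2 t=5 v=4: → [5,7),[4,6); WM=4; [0,2) fires=1 [1,3) fires=1 [2,4) fires=1
i=3 t=6 v=4: → [6,8),[5,7); WM=5
i=4 t=7 v=8: → [7,9),[6,8); WM=6; [4,6) fires=1
i=5 t=9 v=2: → [9,11),[8,10); WM=8; [5,7) fires=2 [6,8) fires=2
i=6 t=9 v=2: → [9,11),[8,10); WM=8
i=7 t=3 v=1: DROP (t<8-1); WM=8
i=8 t=13 v=5: → [13,15),[12,14); WM=12; [7,9) fires=1 [8,10) fires=2 [9,11) fires=2
i=9 t=10 v=8: DROP (t<12-1); WM=12
i=10 t=14 v=7: → [14,16),[13,15); WM=13
i=11 t=14 v=3: → [14,16),[13,15); WM=13
i=12 t=11 v=8: DROP (t<13-1); WM=13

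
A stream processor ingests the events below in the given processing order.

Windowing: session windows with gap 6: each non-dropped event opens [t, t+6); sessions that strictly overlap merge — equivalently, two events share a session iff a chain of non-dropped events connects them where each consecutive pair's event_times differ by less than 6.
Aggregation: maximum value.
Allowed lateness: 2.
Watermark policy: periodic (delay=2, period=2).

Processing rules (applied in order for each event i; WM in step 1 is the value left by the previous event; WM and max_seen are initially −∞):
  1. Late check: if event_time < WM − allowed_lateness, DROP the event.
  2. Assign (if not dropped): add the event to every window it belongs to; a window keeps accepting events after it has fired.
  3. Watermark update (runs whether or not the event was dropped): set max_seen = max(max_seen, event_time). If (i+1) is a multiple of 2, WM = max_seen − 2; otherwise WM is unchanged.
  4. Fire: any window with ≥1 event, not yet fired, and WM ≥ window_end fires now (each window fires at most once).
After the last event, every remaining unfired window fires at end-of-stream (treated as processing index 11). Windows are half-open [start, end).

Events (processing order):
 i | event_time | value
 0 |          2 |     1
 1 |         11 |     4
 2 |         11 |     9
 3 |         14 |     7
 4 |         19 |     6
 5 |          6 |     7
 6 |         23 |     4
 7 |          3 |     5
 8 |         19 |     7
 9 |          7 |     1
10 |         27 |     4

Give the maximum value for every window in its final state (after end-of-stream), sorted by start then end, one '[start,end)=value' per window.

[2,8)=1 [11,33)=9

i=0 t=2 v=1: → [2,8); WM=−∞
i=1 t=11 v=4: → [11,17); WM=9
i=2 t=11 v=9: → [11,17); WM=9
i=3 t=14 v=7: → [11,20); WM=12
i=4 t=19 v=6: → [11,25); WM=12
i=5 t=6 v=7: DROP (t<12-2); WM=17
i=6 t=23 v=4: → [11,29); WM=17
i=7 t=3 v=5: DROP (t<17-2); WM=21
i=8 t=19 v=7: → [11,29); WM=21
i=9 t=7 v=1: DROP (t<21-2); WM=21
i=10 t=27 v=4: → [11,33); WM=21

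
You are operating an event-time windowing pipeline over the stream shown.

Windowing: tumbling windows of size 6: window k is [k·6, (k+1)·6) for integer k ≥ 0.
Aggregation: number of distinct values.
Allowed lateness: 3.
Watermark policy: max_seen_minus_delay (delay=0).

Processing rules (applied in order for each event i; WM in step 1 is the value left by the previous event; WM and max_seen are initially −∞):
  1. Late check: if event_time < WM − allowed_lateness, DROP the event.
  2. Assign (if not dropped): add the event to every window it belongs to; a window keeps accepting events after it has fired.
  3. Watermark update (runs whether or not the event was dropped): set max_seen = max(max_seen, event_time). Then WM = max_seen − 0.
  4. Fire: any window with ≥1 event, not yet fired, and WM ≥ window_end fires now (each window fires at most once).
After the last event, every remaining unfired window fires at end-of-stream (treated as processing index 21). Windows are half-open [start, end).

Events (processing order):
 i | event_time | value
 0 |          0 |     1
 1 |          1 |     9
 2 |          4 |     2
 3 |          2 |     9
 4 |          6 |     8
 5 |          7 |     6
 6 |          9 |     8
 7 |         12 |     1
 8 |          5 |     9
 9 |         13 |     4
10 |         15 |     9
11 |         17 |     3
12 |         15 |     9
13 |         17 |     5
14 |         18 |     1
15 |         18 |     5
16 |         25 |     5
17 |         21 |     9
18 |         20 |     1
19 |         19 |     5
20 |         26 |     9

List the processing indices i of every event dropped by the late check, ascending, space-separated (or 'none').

8 17 18 19

i=0 t=0 v=1: → [0,6); WM=0
i=1 t=1 v=9: → [0,6); WM=1
i=2 t=4 v=2: → [0,6); WM=4
i=3 t=2 v=9: → [0,6); WM=4
i=4 t=6 v=8: → [6,12); WM=6; [0,6) fires=3
i=5 t=7 v=6: → [6,12); WM=7
i=6 t=9 v=8: → [6,12); WM=9
i=7 t=12 v=1: → [12,18); WM=12; [6,12) fires=2
i=8 t=5 v=9: DROP (t<12-3); WM=12
i=9 t=13 v=4: → [12,18); WM=13
i=10 t=15 v=9: → [12,18); WM=15
i=11 t=17 v=3: → [12,18); WM=17
i=12 t=15 v=9: → [12,18); WM=17
i=13 t=17 v=5: → [12,18); WM=17
i=14 t=18 v=1: → [18,24); WM=18; [12,18) fires=5
i=15 t=18 v=5: → [18,24); WM=18
i=16 t=25 v=5: → [24,30); WM=25; [18,24) fires=2
i=17 t=21 v=9: DROP (t<25-3); WM=25
i=18 t=20 v=1: DROP (t<25-3); WM=25
i=19 t=19 v=5: DROP (t<25-3); WM=25
i=20 t=26 v=9: → [24,30); WM=26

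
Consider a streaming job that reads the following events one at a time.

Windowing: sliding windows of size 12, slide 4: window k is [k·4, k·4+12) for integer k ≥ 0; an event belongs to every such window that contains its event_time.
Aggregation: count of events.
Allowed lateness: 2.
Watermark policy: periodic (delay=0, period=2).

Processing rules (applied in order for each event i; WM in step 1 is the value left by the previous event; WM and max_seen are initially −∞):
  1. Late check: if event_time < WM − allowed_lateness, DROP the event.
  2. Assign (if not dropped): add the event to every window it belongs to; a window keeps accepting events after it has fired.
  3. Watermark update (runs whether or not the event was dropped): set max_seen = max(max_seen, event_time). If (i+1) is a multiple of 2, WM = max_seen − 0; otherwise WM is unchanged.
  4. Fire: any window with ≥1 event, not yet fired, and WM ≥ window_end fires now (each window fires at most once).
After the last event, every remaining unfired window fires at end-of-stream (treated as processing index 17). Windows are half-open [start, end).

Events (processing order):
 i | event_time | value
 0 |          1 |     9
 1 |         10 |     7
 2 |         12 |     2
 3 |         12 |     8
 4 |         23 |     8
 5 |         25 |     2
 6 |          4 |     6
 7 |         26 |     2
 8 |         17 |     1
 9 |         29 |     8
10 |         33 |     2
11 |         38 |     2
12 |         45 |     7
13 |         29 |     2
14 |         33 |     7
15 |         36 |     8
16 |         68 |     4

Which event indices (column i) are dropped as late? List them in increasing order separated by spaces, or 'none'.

i=0 t=1 v=9: → [0,12); WM=−∞
i=1 t=10 v=7: → [8,20),[4,16),[0,12); WM=10
i=2 t=12 v=2: → [12,24),[8,20),[4,16); WM=10
i=3 t=12 v=8: → [12,24),[8,20),[4,16); WM=12; [0,12) fires=2
i=4 t=23 v=8: → [20,32),[16,28),[12,24); WM=12
i=5 t=25 v=2: → [24,36),[20,32),[16,28); WM=25; [4,16) fires=3 [8,20) fires=3 [12,24) fires=3
i=6 t=4 v=6: DROP (t<25-2); WM=25
i=7 t=26 v=2: → [24,36),[20,32),[16,28); WM=26
i=8 t=17 v=1: DROP (t<26-2); WM=26
i=9 t=29 v=8: → [28,40),[24,36),[20,32); WM=29; [16,28) fires=3
i=10 t=33 v=2: → [32,44),[28,40),[24,36); WM=29
i=11 t=38 v=2: → [36,48),[32,44),[28,40); WM=38; [20,32) fires=4 [24,36) fires=4
i=12 t=45 v=7: → [44,56),[40,52),[36,48); WM=38
i=13 t=29 v=2: DROP (t<38-2); WM=45; [28,40) fires=3 [32,44) fires=2
i=14 t=33 v=7: DROP (t<45-2); WM=45
i=15 t=36 v=8: DROP (t<45-2); WM=45
i=16 t=68 v=4: → [68,80),[64,76),[60,72); WM=45

6 8 13 14 15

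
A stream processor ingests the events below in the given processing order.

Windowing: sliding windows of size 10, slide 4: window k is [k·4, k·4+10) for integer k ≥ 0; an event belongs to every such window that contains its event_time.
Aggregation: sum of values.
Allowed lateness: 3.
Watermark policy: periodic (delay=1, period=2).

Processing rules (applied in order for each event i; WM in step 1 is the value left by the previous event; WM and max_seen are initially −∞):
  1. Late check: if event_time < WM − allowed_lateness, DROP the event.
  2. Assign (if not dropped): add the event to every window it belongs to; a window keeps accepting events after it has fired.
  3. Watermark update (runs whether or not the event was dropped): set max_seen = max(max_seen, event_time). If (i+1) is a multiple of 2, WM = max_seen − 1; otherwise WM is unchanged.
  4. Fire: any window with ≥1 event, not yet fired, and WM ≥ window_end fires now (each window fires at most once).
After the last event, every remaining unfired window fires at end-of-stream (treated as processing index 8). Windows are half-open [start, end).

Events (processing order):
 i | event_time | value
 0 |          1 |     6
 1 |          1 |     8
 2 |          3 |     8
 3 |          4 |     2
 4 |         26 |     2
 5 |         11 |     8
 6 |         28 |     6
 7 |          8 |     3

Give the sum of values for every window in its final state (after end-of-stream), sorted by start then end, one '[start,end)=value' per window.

[0,10)=24 [4,14)=10 [8,18)=8 [20,30)=8 [24,34)=8 [28,38)=6

i=0 t=1 v=6: → [0,10); WM=−∞
i=1 t=1 v=8: → [0,10); WM=0
i=2 t=3 v=8: → [0,10); WM=0
i=3 t=4 v=2: → [4,14),[0,10); WM=3
i=4 t=26 v=2: → [24,34),[20,30); WM=3
i=5 t=11 v=8: → [8,18),[4,14); WM=25; [0,10) fires=24 [4,14) fires=10 [8,18) fires=8
i=6 t=28 v=6: → [28,38),[24,34),[20,30); WM=25
i=7 t=8 v=3: DROP (t<25-3); WM=27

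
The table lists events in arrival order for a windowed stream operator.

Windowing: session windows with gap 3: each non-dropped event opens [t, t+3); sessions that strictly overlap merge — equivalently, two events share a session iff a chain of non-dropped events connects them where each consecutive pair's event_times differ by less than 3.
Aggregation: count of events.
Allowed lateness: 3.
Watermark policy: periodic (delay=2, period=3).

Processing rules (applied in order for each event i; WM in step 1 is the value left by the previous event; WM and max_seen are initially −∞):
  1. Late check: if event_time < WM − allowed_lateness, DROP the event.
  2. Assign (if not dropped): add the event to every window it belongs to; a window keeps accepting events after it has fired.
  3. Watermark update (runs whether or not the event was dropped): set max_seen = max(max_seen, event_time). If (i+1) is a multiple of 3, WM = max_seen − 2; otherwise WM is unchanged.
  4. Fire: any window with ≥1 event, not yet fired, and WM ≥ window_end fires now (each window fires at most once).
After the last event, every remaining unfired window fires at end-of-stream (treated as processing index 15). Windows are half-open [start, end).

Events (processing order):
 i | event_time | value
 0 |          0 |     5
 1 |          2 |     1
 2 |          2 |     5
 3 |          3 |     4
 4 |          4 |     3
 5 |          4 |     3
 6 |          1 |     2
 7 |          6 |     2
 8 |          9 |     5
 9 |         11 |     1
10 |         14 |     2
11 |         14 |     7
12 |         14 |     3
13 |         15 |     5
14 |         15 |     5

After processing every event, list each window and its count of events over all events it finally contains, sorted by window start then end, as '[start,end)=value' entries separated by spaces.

i=0 t=0 v=5: → [0,3); WM=−∞
i=1 t=2 v=1: → [0,5); WM=−∞
i=2 t=2 v=5: → [0,5); WM=0
i=3 t=3 v=4: → [0,6); WM=0
i=4 t=4 v=3: → [0,7); WM=0
i=5 t=4 v=3: → [0,7); WM=2
i=6 t=1 v=2: → [0,7); WM=2
i=7 t=6 v=2: → [0,9); WM=2
i=8 t=9 v=5: → [9,12); WM=7
i=9 t=11 v=1: → [9,14); WM=7
i=10 t=14 v=2: → [14,17); WM=7
i=11 t=14 v=7: → [14,17); WM=12
i=12 t=14 v=3: → [14,17); WM=12
i=13 t=15 v=5: → [14,18); WM=12
i=14 t=15 v=5: → [14,18); WM=13

[0,9)=8 [9,14)=2 [14,18)=5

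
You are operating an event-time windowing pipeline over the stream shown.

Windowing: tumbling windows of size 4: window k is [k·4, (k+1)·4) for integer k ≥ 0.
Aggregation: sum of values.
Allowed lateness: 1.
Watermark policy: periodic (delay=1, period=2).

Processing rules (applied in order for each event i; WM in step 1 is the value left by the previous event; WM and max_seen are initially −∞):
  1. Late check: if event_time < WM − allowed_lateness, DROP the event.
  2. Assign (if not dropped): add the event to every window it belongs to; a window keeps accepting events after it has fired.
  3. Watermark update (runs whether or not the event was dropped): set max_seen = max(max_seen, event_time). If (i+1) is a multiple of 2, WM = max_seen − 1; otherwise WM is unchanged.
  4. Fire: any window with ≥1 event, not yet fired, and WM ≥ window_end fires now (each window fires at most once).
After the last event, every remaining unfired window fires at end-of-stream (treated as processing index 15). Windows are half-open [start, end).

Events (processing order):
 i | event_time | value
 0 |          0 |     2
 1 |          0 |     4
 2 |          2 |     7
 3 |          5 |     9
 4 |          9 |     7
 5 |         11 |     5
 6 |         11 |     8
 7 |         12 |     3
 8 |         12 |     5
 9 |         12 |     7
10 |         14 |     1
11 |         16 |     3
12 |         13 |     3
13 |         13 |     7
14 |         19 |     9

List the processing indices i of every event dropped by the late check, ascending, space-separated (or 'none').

i=0 t=0 v=2: → [0,4); WM=−∞
i=1 t=0 v=4: → [0,4); WM=-1
i=2 t=2 v=7: → [0,4); WM=-1
i=3 t=5 v=9: → [4,8); WM=4; [0,4) fires=13
i=4 t=9 v=7: → [8,12); WM=4
i=5 t=11 v=5: → [8,12); WM=10; [4,8) fires=9
i=6 t=11 v=8: → [8,12); WM=10
i=7 t=12 v=3: → [12,16); WM=11
i=8 t=12 v=5: → [12,16); WM=11
i=9 t=12 v=7: → [12,16); WM=11
i=10 t=14 v=1: → [12,16); WM=11
i=11 t=16 v=3: → [16,20); WM=15; [8,12) fires=20
i=12 t=13 v=3: DROP (t<15-1); WM=15
i=13 t=13 v=7: DROP (t<15-1); WM=15
i=14 t=19 v=9: → [16,20); WM=15

12 13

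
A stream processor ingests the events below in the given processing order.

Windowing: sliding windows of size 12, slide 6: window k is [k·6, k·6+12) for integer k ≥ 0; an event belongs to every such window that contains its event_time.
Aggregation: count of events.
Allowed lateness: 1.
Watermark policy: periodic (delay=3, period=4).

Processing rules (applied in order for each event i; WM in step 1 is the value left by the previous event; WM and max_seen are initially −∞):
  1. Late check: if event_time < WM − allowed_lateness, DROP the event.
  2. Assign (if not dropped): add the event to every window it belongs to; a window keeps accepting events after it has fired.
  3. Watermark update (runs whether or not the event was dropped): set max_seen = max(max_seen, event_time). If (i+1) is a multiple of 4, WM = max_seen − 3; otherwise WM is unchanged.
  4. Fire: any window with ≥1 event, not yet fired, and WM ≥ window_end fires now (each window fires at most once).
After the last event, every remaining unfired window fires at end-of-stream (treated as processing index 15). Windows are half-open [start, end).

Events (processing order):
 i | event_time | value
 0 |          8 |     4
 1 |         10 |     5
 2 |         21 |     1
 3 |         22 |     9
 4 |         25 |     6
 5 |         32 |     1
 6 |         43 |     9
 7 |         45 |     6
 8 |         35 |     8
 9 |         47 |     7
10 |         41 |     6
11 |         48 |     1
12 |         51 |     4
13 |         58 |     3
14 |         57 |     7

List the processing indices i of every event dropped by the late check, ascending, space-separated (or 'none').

8

i=0 t=8 v=4: → [6,18),[0,12); WM=−∞
i=1 t=10 v=5: → [6,18),[0,12); WM=−∞
i=2 t=21 v=1: → [18,30),[12,24); WM=−∞
i=3 t=22 v=9: → [18,30),[12,24); WM=19; [0,12) fires=2 [6,18) fires=2
i=4 t=25 v=6: → [24,36),[18,30); WM=19
i=5 t=32 v=1: → [30,42),[24,36); WM=19
i=6 t=43 v=9: → [42,54),[36,48); WM=19
i=7 t=45 v=6: → [42,54),[36,48); WM=42; [12,24) fires=2 [18,30) fires=3 [24,36) fires=2 [30,42) fires=1
i=8 t=35 v=8: DROP (t<42-1); WM=42
i=9 t=47 v=7: → [42,54),[36,48); WM=42
i=10 t=41 v=6: → [36,48),[30,42); WM=42
i=11 t=48 v=1: → [48,60),[42,54); WM=45
i=12 t=51 v=4: → [48,60),[42,54); WM=45
i=13 t=58 v=3: → [54,66),[48,60); WM=45
i=14 t=57 v=7: → [54,66),[48,60); WM=45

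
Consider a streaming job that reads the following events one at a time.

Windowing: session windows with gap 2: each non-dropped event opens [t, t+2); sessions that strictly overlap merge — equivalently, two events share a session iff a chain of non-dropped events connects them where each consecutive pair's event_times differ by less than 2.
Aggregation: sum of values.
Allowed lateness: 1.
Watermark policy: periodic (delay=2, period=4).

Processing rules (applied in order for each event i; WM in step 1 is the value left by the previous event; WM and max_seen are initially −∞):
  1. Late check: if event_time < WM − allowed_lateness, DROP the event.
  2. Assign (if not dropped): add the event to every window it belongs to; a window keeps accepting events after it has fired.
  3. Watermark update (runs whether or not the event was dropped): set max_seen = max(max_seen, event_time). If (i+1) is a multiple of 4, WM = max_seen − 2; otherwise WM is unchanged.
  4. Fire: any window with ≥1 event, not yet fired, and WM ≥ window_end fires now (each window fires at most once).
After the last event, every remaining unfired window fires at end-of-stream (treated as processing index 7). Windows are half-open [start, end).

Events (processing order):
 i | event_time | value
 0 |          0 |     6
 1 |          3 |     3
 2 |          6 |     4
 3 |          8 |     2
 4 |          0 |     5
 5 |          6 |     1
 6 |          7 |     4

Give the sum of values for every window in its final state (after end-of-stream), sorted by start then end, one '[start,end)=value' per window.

i=0 t=0 v=6: → [0,2); WM=−∞
i=1 t=3 v=3: → [3,5); WM=−∞
i=2 t=6 v=4: → [6,8); WM=−∞
i=3 t=8 v=2: → [8,10); WM=6
i=4 t=0 v=5: DROP (t<6-1); WM=6
i=5 t=6 v=1: → [6,8); WM=6
i=6 t=7 v=4: → [6,10); WM=6

[0,2)=6 [3,5)=3 [6,10)=11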